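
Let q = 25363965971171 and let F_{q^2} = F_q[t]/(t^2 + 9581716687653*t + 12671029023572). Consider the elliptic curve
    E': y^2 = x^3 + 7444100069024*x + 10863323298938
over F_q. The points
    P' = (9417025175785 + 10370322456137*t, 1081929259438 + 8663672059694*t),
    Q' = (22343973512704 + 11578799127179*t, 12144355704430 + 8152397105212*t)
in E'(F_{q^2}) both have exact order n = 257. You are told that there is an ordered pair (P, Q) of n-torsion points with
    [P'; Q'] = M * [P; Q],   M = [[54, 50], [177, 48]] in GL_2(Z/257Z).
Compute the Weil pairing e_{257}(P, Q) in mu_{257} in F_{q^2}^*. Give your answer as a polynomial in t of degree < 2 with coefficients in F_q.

e_{257}(aP+bQ,cP+dQ) = e_{257}(P,Q)^(ad-bc); with (a,b,c,d)=(54,50,177,48) this gives the det-257 law.
Hence e(P,Q) = e(P',Q')^{237} where 237 = 167^{-1} mod 257.
Run Miller on y^2=x^3+7444100069024*x+10863323298938 over F_{25363965971171}: ladder 100000001 (9 bits); e = f_P(D_Q)/f_Q(D_P).
The quotient is 21034641326075 + 17294414094394*t.
(21034641326075 + 17294414094394*t)^{237} mod (25363965971171,f) = 1488983163450 + 13618327408845*t.

1488983163450 + 13618327408845*t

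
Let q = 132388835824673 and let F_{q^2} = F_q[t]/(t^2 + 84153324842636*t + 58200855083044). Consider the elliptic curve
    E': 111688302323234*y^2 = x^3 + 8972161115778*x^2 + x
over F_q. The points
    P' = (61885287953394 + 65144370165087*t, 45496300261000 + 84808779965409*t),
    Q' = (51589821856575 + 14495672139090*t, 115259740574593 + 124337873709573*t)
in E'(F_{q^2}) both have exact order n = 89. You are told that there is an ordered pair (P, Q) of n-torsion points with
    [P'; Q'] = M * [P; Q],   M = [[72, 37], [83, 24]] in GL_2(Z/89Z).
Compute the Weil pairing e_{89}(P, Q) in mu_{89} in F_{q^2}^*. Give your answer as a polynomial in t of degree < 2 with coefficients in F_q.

72751033959545 + 116035229833102*t

Since e_{89}(P,P)=e_{89}(Q,Q)=1 and e_{89}(Q,P)=e_{89}(P,Q)^{-1}, expanding e_{89}(72*P + 37*Q,83*P + 24*Q) leaves e(P,Q)^det(M).
So e_{89}(P,Q) = e_{89}(P',Q')^{11}, since 81*11 = 1 mod 89.
Undo Montgomery via alpha=16900685295254, beta=36865436074435: (a',b')=(10529693587716,100917938816707) over F_{132388835824673}.
Miller loop for e_{89} over F_{132388835824673^2}: bits of 89 = 1011001; 6 double steps + 3 add steps, l/v at each.
Result: e(P',Q') = 56440022146776 + 61729067592793*t.
Raise to 11: e(P,Q) = 72751033959545 + 116035229833102*t in mu_{89}.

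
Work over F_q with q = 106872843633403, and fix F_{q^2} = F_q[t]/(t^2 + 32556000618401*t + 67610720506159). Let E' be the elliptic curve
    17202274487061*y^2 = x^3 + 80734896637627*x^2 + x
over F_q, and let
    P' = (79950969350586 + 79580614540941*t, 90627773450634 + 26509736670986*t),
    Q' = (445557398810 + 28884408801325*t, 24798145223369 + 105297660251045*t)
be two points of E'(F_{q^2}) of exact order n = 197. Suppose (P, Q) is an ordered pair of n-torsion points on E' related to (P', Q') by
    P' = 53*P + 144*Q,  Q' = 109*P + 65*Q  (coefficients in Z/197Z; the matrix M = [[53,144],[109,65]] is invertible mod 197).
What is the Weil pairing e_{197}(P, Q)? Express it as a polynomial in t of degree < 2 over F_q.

35297196374305 + 44623641029119*t

The 197-Weil pairing on E[197] over F_{106872843633403} is alternating-bilinear: e_{197}(P',Q') = e_{197}(P,Q)^det(M).
Hence e(P,Q) = e(P',Q')^{181} where 181 = 160^{-1} mod 197.
Set x_W=32570264724408*u+69328458825254, y_W=32570264724408*v; then E': y_W^2=x_W^3+97621248771202*x_W+31331353959276.
Run Miller on y^2=x^3+97621248771202*x+31331353959276 over F_{106872843633403}: ladder 11000101 (8 bits); e = f_P(D_Q)/f_Q(D_P).
The quotient is 83911012820345 + 45591372070241*t.
Thus e_{197}(P,Q) = 35297196374305 + 44623641029119*t.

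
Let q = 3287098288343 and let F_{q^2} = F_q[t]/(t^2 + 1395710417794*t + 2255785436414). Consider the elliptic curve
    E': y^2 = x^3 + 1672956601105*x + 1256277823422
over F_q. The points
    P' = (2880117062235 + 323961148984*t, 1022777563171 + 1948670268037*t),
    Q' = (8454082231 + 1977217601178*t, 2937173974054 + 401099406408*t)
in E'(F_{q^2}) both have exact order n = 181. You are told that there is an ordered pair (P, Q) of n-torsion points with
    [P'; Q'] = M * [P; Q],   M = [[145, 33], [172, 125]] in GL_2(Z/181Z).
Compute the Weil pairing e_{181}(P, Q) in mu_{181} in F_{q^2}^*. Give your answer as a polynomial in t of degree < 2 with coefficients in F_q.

1359426529773 + 1627135368056*t

Alternating bilinearity on E[181] (values in mu_{181} in F_{3287098288343^2}) gives e(P',Q') = e(P,Q)^det(M).
det(M) mod 181 = 141; its inverse in (Z/181)^* is 95 (check: 141*95 mod 181 = 1).
n = 181 = (10110101)_2 (8 bits, wt 5); accumulate f_{181,P'}(Q'+S)/f_{181,P'}(S) along the 7-step ladder.
Miller gives e_{181}(P',Q') = 2183528996971 + 2534875099178*t in F_{3287098288343^2}.
Finally e_{181}(P,Q) = 1359426529773 + 1627135368056*t.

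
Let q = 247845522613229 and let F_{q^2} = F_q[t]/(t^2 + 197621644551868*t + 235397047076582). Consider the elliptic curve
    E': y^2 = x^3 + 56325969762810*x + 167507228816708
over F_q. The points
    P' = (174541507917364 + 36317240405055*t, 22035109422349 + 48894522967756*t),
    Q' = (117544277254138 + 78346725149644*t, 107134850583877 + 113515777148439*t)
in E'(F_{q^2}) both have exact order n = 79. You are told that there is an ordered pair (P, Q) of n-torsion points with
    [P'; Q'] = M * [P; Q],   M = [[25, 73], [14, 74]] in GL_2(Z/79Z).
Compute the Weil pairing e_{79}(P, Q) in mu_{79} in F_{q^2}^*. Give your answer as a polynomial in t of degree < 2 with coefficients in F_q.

5652404685680 + 49966620456643*t

Alternating bilinearity on E[79] (values in mu_{79} in F_{247845522613229^2}) gives e(P',Q') = e(P,Q)^det(M).
So e_{79}(P,Q) = e_{79}(P',Q')^{52}, since 38*52 = 1 mod 79.
Miller loop for e_{79} over F_{247845522613229^2}: bits of 79 = 1001111; 6 double steps + 4 add steps, l/v at each.
Miller gives e_{79}(P',Q') = 142874729760357 + 145520879782682*t in F_{247845522613229^2}.
Hence e(P,Q) = 5652404685680 + 49966620456643*t in F_{247845522613229^2}^*.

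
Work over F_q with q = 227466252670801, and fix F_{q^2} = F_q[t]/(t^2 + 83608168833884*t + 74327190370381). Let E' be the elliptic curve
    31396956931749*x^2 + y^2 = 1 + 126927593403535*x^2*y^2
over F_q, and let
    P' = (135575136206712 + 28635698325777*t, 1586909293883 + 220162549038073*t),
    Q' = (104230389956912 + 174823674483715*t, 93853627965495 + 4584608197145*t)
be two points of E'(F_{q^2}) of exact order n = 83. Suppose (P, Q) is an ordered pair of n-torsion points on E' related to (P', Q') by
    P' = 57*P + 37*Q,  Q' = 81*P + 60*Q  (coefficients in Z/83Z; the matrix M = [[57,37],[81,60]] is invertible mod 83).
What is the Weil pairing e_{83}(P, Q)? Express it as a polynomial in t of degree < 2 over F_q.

79087069271171 + 178821500866759*t

e_{83} is bilinear + alternating on E[83], so e_{83}(57*P + 37*Q, 81*P + 60*Q) = e_{83}(P,Q)^(57*60-37*81).
det M = 57*60 - 37*81 = 423 = 8 (mod 83); 8^{-1} = 52 (mod 83).
Map (x,y)_Ed via u=(1+y)/(1-y), v=(1+y)/((1-y)x) to Montgomery A=222684773864530,B=171472658080865; then to (a',b')=(128519551556719,195520076907251).
n = 83 = (1010011)_2 (7 bits, wt 4); accumulate f_{83,P'}(Q'+S)/f_{83,P'}(S) along the 6-step ladder.
So e_{83}(P',Q') = 161442362267864 + 179794832724918*t.
Thus e_{83}(P,Q) = 79087069271171 + 178821500866759*t.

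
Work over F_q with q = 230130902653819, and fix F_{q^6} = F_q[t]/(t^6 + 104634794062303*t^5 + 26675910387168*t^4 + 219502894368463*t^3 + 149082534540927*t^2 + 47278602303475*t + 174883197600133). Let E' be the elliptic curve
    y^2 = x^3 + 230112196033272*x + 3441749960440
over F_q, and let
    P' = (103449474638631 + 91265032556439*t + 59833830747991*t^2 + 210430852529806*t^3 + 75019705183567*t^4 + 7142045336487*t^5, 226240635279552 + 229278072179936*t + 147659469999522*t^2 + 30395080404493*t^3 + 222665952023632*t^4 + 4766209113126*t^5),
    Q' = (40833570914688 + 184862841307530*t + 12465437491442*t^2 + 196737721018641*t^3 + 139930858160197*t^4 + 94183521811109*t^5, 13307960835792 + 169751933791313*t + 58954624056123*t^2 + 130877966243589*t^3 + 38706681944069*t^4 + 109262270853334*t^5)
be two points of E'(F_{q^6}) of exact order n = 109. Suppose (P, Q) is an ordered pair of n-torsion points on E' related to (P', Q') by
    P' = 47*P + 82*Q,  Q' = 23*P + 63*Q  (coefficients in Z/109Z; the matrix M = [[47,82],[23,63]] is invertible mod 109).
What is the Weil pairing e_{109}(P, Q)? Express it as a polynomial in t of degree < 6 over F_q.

Since e_{109}(P,P)=e_{109}(Q,Q)=1 and e_{109}(Q,P)=e_{109}(P,Q)^{-1}, expanding e_{109}(47*P + 82*Q,23*P + 63*Q) leaves e(P,Q)^det(M).
So e_{109}(P,Q) = e_{109}(P',Q')^{29}, since 94*29 = 1 mod 109.
Double-and-add over 1101101: 7-1 doublings, 5-1 additions; each step l_{T,T}/v_{2T} or l_{T,P'}/v at Q'+S for random S.
So e_{109}(P',Q') = 10932867062166 + 42949896917570*t + 190045047873097*t^2 + 221881312611604*t^3 + 216270824851074*t^4 + 229276953201195*t^5.
(10932867062166 + 42949896917570*t + 190045047873097*t^2 + 221881312611604*t^3 + 216270824851074*t^4 + 229276953201195*t^5)^{29} mod (230130902653819,f) = 88307851411712 + 110102530356867*t + 209602650666084*t^2 + 217495368011238*t^3 + 149423019495940*t^4 + 191640076549791*t^5.

88307851411712 + 110102530356867*t + 209602650666084*t^2 + 217495368011238*t^3 + 149423019495940*t^4 + 191640076549791*t^5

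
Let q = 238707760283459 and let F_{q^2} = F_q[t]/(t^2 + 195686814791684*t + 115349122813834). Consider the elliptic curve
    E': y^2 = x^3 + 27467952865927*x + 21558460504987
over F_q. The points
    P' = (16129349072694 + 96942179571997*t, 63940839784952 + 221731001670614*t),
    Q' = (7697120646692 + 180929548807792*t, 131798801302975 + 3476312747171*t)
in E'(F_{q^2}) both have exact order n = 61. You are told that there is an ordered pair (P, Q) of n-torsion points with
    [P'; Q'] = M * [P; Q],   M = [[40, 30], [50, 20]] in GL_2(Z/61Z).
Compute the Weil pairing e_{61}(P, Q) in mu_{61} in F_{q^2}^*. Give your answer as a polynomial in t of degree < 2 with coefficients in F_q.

140545535823227 + 100721056188206*t

Under M = [[40,30],[50,20]] in GL_2(Z/61), e_{61}(P',Q') = e_{61}(P,Q)^(40*20-30*50 mod 61).
Inverting 32 mod 61: 21. Thus e_{61}(P,Q) = e(P',Q')^{21}.
Double-and-add over 111101: 6-1 doublings, 5-1 additions; each step l_{T,T}/v_{2T} or l_{T,P'}/v at Q'+S for random S.
f_P(D_Q)/f_Q(D_P) = 235279295609922 + 228174091439633*t.
Thus e_{61}(P,Q) = 140545535823227 + 100721056188206*t.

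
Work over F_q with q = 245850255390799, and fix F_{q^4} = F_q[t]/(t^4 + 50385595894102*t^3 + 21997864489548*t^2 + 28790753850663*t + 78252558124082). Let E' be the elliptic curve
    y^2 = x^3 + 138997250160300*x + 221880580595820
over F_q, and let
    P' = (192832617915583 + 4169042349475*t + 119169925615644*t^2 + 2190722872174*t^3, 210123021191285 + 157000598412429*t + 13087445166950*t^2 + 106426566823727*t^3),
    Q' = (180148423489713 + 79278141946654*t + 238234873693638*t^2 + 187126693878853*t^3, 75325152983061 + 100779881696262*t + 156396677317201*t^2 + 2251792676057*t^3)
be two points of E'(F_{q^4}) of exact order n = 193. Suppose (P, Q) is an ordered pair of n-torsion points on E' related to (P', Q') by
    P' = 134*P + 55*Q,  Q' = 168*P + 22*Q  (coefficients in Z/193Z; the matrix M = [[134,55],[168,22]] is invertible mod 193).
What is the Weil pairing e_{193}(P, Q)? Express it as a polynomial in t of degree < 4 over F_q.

188744575903531 + 214154752830330*t + 25148181452441*t^2 + 167541265056522*t^3

e_{193} is bilinear + alternating on E[193], so e_{193}(134*P + 55*Q, 168*P + 22*Q) = e_{193}(P,Q)^(134*22-55*168).
Inverting 77 mod 193: 188. Thus e_{193}(P,Q) = e(P',Q')^{188}.
Run Miller on y^2=x^3+138997250160300*x+221880580595820 over F_{245850255390799}: ladder 11000001 (8 bits); e = f_P(D_Q)/f_Q(D_P).
So e_{193}(P',Q') = 200637613458431 + 37200900894331*t + 211829950986984*t^2 + 44826313677407*t^3.
Raise to 188: e(P,Q) = 188744575903531 + 214154752830330*t + 25148181452441*t^2 + 167541265056522*t^3 in mu_{193}.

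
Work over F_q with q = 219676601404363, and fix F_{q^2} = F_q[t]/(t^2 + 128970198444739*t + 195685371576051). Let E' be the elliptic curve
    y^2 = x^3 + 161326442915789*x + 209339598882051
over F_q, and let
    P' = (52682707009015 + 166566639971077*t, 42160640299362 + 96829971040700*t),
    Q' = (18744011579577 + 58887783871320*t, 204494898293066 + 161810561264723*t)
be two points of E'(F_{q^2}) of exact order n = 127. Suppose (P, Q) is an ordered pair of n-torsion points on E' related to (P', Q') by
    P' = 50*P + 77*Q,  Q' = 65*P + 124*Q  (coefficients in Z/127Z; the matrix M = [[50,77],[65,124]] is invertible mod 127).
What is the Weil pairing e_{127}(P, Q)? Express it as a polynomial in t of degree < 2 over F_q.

146819343951951 + 142024584001226*t

Since e_{127}(P,P)=e_{127}(Q,Q)=1 and e_{127}(Q,P)=e_{127}(P,Q)^{-1}, expanding e_{127}(50*P + 77*Q,65*P + 124*Q) leaves e(P,Q)^det(M).
Hence e(P,Q) = e(P',Q')^{22} where 22 = 52^{-1} mod 127.
7-bit Miller (1111111) on E'/F_{219676601404363} with a'=161326442915789, b'=209339598882051: accumulate tangent/chord ratios at Q'+S and P'+S'.
e_{127}(P',Q') = 98438313469498 + 149490410453359*t.
(98438313469498 + 149490410453359*t)^{22} mod (219676601404363,f) = 146819343951951 + 142024584001226*t.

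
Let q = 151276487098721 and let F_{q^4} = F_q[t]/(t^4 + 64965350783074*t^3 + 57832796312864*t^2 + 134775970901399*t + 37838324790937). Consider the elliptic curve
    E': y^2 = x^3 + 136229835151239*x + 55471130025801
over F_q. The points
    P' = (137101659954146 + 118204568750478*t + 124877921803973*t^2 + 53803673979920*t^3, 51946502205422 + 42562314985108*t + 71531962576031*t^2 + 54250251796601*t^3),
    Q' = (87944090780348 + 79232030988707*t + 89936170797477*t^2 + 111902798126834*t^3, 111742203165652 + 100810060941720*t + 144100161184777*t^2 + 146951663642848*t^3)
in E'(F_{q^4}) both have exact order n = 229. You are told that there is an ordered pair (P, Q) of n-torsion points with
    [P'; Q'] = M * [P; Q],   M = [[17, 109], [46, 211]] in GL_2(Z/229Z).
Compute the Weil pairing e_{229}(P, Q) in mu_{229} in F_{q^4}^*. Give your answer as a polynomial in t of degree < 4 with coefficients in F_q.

43506091622995 + 29779209443793*t + 92820239116242*t^2 + 144476130859995*t^3

Under M = [[17,109],[46,211]] in GL_2(Z/229), e_{229}(P',Q') = e_{229}(P,Q)^(17*211-109*46 mod 229).
det M = 17*211 - 109*46 = -1427 = 176 (mod 229); 176^{-1} = 108 (mod 229).
Double-and-add over 11100101: 8-1 doublings, 5-1 additions; each step l_{T,T}/v_{2T} or l_{T,P'}/v at Q'+S for random S.
The quotient is 104774318566906 + 134519397552023*t + 70193936201568*t^2 + 125058937569457*t^3.
Finally e_{229}(P,Q) = 43506091622995 + 29779209443793*t + 92820239116242*t^2 + 144476130859995*t^3.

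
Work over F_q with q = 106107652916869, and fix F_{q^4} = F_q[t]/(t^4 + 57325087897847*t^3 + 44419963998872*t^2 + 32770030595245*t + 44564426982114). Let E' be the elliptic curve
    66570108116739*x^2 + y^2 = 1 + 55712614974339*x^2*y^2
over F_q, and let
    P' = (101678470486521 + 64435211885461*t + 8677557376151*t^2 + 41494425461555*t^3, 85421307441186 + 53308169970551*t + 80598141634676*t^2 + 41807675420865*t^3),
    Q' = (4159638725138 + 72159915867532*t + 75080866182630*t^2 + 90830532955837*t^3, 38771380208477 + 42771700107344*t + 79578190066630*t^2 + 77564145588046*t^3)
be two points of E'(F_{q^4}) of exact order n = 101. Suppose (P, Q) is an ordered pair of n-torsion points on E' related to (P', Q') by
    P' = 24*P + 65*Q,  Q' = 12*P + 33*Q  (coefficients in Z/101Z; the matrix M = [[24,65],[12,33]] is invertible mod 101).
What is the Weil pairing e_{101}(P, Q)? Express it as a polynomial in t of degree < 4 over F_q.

38940776863210 + 85861455627286*t + 90229646705078*t^2 + 47673301822493*t^3

Under M = [[24,65],[12,33]] in GL_2(Z/101), e_{101}(P',Q') = e_{101}(P,Q)^(24*33-65*12 mod 101).
det(M) mod 101 = 12; its inverse in (Z/101)^* is 59 (check: 12*59 mod 101 = 1).
Edwards a_E,d_E -> Montgomery A=1590922119648,B=35782449233990 -> Weierstrass 105203548872395,84705285655254 via alpha=20380453848513,beta=2714373285600.
Miller loop for e_{101} over F_{106107652916869^4}: bits of 101 = 1100101; 6 double steps + 3 add steps, l/v at each.
Result: e(P',Q') = 31361128036857 + 71074655806277*t + 14112339585483*t^2 + 30218952032715*t^3.
(31361128036857 + 71074655806277*t + 14112339585483*t^2 + 30218952032715*t^3)^{59} mod (106107652916869,f) = 38940776863210 + 85861455627286*t + 90229646705078*t^2 + 47673301822493*t^3.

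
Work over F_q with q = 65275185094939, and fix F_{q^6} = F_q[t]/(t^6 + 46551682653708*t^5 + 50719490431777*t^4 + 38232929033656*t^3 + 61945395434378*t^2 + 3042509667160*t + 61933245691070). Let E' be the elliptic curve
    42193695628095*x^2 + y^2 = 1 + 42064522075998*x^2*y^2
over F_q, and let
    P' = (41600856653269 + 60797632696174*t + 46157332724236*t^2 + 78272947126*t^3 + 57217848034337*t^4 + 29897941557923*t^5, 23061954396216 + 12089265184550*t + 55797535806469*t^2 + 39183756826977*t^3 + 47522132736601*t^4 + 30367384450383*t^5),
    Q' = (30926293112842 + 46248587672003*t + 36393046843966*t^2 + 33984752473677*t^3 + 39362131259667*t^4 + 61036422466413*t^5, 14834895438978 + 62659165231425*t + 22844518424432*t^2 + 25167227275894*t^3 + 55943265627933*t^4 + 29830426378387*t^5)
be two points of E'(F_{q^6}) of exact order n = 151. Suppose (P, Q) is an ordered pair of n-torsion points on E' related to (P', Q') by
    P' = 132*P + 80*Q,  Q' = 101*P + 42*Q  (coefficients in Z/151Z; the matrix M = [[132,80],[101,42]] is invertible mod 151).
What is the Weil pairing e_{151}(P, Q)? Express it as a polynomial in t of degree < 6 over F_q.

19863890908434 + 2030510754254*t + 55721328862854*t^2 + 28169018237880*t^3 + 62515211218812*t^4 + 18409739803869*t^5

e_{151}(aP+bQ,cP+dQ) = e_{151}(P,Q)^(ad-bc); with (a,b,c,d)=(132,80,101,42) this gives the det-151 law.
Hence e(P,Q) = e(P',Q')^{39} where 39 = 31^{-1} mod 151.
Map (x,y)_Ed via u=(1+y)/(1-y), v=(1+y)/((1-y)x) to Montgomery A=16231751109503,B=11130131833021; then to (a',b')=(43684010175421,50146949021356).
Miller loop for e_{151} over F_{65275185094939^6}: bits of 151 = 10010111; 7 double steps + 4 add steps, l/v at each.
Miller gives e_{151}(P',Q') = 6344906643049 + 59164939823051*t + 24487648090385*t^2 + 34750211943803*t^3 + 26649158764744*t^4 + 35785652715910*t^5 in F_{65275185094939^6}.
e_{151}(P,Q) = (6344906643049 + 59164939823051*t + 24487648090385*t^2 + 34750211943803*t^3 + 26649158764744*t^4 + 35785652715910*t^5)^{39} = 19863890908434 + 2030510754254*t + 55721328862854*t^2 + 28169018237880*t^3 + 62515211218812*t^4 + 18409739803869*t^5.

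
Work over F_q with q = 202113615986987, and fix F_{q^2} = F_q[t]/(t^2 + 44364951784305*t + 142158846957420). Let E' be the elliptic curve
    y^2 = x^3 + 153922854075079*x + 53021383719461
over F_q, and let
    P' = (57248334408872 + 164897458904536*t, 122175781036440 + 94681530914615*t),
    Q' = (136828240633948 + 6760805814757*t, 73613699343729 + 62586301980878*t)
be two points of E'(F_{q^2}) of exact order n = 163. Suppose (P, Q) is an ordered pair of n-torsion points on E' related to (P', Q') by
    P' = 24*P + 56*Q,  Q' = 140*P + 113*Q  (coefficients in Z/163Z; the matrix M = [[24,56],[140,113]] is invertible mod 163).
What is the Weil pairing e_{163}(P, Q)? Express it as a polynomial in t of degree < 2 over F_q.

94824205190316 + 44262913147398*t

The 163-Weil pairing on E[163] over F_{202113615986987} is alternating-bilinear: e_{163}(P',Q') = e_{163}(P,Q)^det(M).
24*113 - 56*140 = -5128; reduced mod 163: det = 88, inverse 113.
Build f_{163,P'} and f_{163,Q'} via the 8-bit ladder of 163=10100011_2; evaluate at shifted divisors; quotient in F_{202113615986987^2}.
The quotient is 15167147267403 + 134234475890109*t.
(15167147267403 + 134234475890109*t)^{113} mod (202113615986987,f) = 94824205190316 + 44262913147398*t.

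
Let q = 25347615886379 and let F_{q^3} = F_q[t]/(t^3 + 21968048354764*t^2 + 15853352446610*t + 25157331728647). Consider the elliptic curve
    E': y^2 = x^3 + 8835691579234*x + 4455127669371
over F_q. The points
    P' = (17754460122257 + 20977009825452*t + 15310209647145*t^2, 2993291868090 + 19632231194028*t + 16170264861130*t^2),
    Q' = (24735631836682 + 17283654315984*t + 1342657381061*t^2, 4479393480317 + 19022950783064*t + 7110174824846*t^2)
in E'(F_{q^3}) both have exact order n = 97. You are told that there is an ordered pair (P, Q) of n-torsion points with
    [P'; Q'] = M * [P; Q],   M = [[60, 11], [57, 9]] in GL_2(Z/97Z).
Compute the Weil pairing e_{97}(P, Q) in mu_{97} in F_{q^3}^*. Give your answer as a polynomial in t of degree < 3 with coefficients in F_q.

Alternating bilinearity on E[97] (values in mu_{97} in F_{25347615886379^3}) gives e(P',Q') = e(P,Q)^det(M).
So e_{97}(P,Q) = e_{97}(P',Q')^{68}, since 10*68 = 1 mod 97.
Run Miller on y^2=x^3+8835691579234*x+4455127669371 over F_{25347615886379}: ladder 1100001 (7 bits); e = f_P(D_Q)/f_Q(D_P).
Result: e(P',Q') = 17321247455448 + 361500442165*t + 19481320493657*t^2.
Finally e_{97}(P,Q) = 15645903055868 + 19861774514338*t + 2884433896773*t^2.

15645903055868 + 19861774514338*t + 2884433896773*t^2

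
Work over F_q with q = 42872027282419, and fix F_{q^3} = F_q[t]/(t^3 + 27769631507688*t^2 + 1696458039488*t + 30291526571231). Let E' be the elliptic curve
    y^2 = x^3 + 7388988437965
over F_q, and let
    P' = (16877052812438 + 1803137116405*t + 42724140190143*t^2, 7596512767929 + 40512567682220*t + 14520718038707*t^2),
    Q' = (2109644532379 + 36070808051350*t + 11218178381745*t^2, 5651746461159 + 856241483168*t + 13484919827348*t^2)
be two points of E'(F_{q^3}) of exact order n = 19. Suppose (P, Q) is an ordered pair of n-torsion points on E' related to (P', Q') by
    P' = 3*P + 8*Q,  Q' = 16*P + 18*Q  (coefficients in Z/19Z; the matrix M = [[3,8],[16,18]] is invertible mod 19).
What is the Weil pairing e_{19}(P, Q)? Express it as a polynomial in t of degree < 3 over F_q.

e_{19} is bilinear + alternating on E[19], so e_{19}(3*P + 8*Q, 16*P + 18*Q) = e_{19}(P,Q)^(3*18-8*16).
3*18 - 8*16 = -74; reduced mod 19: det = 2, inverse 10.
Run Miller on y^2=x^3+7388988437965 over F_{42872027282419}: ladder 10011 (5 bits); e = f_P(D_Q)/f_Q(D_P).
Miller gives e_{19}(P',Q') = 6622070358237 + 4102874248204*t + 26908818301995*t^2 in F_{42872027282419^3}.
e_{19}(P,Q) = (6622070358237 + 4102874248204*t + 26908818301995*t^2)^{10} = 900356613125 + 3639944613609*t + 12794447228203*t^2.

900356613125 + 3639944613609*t + 12794447228203*t^2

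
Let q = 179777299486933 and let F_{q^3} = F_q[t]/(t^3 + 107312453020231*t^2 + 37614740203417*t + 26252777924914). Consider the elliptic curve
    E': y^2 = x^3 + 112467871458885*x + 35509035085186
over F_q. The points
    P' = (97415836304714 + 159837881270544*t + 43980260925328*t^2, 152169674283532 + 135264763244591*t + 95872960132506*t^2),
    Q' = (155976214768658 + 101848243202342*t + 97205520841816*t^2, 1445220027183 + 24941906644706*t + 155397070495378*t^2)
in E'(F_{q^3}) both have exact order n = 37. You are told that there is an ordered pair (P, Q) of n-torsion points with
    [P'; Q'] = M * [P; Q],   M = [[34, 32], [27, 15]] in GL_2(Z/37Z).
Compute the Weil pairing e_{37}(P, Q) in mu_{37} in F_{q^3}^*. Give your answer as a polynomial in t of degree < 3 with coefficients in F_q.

58532817253558 + 92249291902873*t + 82190901057995*t^2

Alternating bilinearity on E[37] (values in mu_{37} in F_{179777299486933^3}) gives e(P',Q') = e(P,Q)^det(M).
det M = 34*15 - 32*27 = -354 = 16 (mod 37); 16^{-1} = 7 (mod 37).
Miller loop for e_{37} over F_{179777299486933^3}: bits of 37 = 100101; 5 double steps + 2 add steps, l/v at each.
Result: e(P',Q') = 124412036754423 + 88807995483932*t + 111393924943789*t^2.
e_{37}(P,Q) = (124412036754423 + 88807995483932*t + 111393924943789*t^2)^{7} = 58532817253558 + 92249291902873*t + 82190901057995*t^2.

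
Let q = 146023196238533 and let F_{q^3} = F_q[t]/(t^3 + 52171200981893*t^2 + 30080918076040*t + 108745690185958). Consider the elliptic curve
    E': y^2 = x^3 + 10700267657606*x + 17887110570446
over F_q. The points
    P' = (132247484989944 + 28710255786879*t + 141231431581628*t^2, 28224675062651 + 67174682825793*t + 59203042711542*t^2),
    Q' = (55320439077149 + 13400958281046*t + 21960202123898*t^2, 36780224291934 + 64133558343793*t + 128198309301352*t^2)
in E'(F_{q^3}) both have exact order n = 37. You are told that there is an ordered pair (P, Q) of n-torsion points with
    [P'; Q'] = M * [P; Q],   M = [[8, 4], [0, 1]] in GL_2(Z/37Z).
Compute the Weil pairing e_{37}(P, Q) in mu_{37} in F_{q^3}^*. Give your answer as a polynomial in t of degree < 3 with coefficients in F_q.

Alternating bilinearity on E[37] (values in mu_{37} in F_{146023196238533^3}) gives e(P',Q') = e(P,Q)^det(M).
Hence e(P,Q) = e(P',Q')^{14} where 14 = 8^{-1} mod 37.
Double-and-add over 100101: 6-1 doublings, 3-1 additions; each step l_{T,T}/v_{2T} or l_{T,P'}/v at Q'+S for random S.
The quotient is 130539694529573 + 8186326890504*t + 51505104320487*t^2.
Raise to 14: e(P,Q) = 126370438855609 + 87846152823322*t + 108271654891606*t^2 in mu_{37}.

126370438855609 + 87846152823322*t + 108271654891606*t^2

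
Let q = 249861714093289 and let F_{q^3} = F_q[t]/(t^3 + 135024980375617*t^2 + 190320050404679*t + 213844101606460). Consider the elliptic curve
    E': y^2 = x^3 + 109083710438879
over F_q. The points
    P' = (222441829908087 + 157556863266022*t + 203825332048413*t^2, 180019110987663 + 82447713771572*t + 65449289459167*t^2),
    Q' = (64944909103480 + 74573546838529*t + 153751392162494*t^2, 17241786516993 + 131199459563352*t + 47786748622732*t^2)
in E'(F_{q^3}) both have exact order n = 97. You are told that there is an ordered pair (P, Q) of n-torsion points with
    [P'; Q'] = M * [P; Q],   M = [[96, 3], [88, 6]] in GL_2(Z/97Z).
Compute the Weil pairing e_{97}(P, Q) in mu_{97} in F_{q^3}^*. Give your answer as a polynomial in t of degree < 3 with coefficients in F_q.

111234171100322 + 194243314642188*t + 22494285420310*t^2

Since e_{97}(P,P)=e_{97}(Q,Q)=1 and e_{97}(Q,P)=e_{97}(P,Q)^{-1}, expanding e_{97}(96*P + 3*Q,88*P + 6*Q) leaves e(P,Q)^det(M).
Hence e(P,Q) = e(P',Q')^{37} where 37 = 21^{-1} mod 97.
Miller loop for e_{97} over F_{249861714093289^3}: bits of 97 = 1100001; 6 double steps + 2 add steps, l/v at each.
f_P(D_Q)/f_Q(D_P) = 54215230245607 + 3841680121022*t + 205491716434132*t^2.
Raise to 37: e(P,Q) = 111234171100322 + 194243314642188*t + 22494285420310*t^2 in mu_{97}.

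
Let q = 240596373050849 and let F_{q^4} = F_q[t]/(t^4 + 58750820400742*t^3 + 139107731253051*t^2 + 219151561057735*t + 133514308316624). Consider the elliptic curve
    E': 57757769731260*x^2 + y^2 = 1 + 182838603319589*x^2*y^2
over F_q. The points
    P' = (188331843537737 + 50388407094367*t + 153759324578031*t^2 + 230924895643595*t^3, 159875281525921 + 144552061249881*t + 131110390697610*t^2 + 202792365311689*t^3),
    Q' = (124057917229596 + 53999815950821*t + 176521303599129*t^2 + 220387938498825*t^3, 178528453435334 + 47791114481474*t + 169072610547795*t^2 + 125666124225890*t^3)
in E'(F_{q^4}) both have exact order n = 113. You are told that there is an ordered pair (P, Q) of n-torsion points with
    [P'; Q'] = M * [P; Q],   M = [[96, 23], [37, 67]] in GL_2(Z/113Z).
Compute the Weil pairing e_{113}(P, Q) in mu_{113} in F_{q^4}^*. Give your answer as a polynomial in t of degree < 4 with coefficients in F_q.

147265987952353 + 1604709117535*t + 207073109862695*t^2 + 12273545218017*t^3

Under M = [[96,23],[37,67]] in GL_2(Z/113), e_{113}(P',Q') = e_{113}(P,Q)^(96*67-23*37 mod 113).
So e_{113}(P,Q) = e_{113}(P',Q')^{18}, since 44*18 = 1 mod 113.
Edwards->Montgomery: u=(1+y)/(1-y), v=u/x -> 120644725118377v^2=u^3+u; then x_W=28878884865630u: y^2=x^3+151507414814081*x.
Miller loop for e_{113} over F_{240596373050849^4}: bits of 113 = 1110001; 6 double steps + 3 add steps, l/v at each.
Miller gives e_{113}(P',Q') = 87779692064964 + 164552100978310*t + 155203151535690*t^2 + 239255020435842*t^3 in F_{240596373050849^4}.
e_{113}(P,Q) = (87779692064964 + 164552100978310*t + 155203151535690*t^2 + 239255020435842*t^3)^{18} = 147265987952353 + 1604709117535*t + 207073109862695*t^2 + 12273545218017*t^3.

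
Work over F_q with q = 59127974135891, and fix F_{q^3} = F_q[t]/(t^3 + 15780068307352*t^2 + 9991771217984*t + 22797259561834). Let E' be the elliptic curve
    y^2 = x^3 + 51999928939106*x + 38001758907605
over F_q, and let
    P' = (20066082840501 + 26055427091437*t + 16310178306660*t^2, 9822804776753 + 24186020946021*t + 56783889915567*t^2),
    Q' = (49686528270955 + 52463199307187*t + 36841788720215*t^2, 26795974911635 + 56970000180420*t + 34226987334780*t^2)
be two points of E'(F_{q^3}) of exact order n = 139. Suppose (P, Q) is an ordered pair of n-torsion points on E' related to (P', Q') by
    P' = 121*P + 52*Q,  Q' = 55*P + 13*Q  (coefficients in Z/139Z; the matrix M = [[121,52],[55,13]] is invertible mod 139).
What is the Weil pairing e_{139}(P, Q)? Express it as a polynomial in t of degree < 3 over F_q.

39024491914266 + 1471281318941*t + 25358193465162*t^2

Under M = [[121,52],[55,13]] in GL_2(Z/139), e_{139}(P',Q') = e_{139}(P,Q)^(121*13-52*55 mod 139).
det M = 121*13 - 52*55 = -1287 = 103 (mod 139); 103^{-1} = 27 (mod 139).
Run Miller on y^2=x^3+51999928939106*x+38001758907605 over F_{59127974135891}: ladder 10001011 (8 bits); e = f_P(D_Q)/f_Q(D_P).
Miller gives e_{139}(P',Q') = 41855389854609 + 10588871681465*t + 44893616533194*t^2 in F_{59127974135891^3}.
(41855389854609 + 10588871681465*t + 44893616533194*t^2)^{27} mod (59127974135891,f) = 39024491914266 + 1471281318941*t + 25358193465162*t^2.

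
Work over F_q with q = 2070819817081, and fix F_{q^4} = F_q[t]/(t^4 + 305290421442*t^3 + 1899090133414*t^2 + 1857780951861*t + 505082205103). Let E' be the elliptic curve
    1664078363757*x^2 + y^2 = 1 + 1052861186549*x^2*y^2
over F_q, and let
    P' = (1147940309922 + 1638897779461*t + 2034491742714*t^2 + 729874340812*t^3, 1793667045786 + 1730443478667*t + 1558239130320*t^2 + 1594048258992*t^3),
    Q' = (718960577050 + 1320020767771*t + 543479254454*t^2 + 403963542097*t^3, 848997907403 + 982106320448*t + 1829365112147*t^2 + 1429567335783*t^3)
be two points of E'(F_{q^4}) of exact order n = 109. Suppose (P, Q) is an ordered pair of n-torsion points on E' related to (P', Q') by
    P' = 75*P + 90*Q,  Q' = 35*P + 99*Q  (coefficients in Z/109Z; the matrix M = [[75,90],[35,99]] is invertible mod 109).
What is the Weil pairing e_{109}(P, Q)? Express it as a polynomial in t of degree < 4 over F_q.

409012006667 + 10008368117*t + 1341389584973*t^2 + 1680491277649*t^3

The 109-Weil pairing on E[109] over F_{2070819817081} is alternating-bilinear: e_{109}(P',Q') = e_{109}(P,Q)^det(M).
det M = 75*99 - 90*35 = 4275 = 24 (mod 109); 24^{-1} = 50 (mod 109).
Edwards->Montgomery: u=(1+y)/(1-y), v=u/x -> 874901250313v^2=u^3+1939522830261u^2+u; then x_W=152804294302u+1833369803105: y^2=x^3+128730570004*x+1918856609815.
Build f_{109,P'} and f_{109,Q'} via the 7-bit ladder of 109=1101101_2; evaluate at shifted divisors; quotient in F_{2070819817081^4}.
So e_{109}(P',Q') = 1602377601675 + 166275144986*t + 1171888122747*t^2 + 1277996257017*t^3.
Finally e_{109}(P,Q) = 409012006667 + 10008368117*t + 1341389584973*t^2 + 1680491277649*t^3.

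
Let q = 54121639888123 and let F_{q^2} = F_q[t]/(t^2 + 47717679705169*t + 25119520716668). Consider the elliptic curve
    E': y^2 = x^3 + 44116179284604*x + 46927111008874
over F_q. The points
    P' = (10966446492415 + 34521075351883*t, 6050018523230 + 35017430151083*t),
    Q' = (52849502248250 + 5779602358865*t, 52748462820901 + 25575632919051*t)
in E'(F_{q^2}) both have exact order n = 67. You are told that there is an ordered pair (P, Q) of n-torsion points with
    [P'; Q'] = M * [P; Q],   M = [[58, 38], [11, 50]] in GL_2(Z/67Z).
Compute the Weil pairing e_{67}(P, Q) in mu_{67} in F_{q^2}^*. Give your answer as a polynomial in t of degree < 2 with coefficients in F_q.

The 67-Weil pairing on E[67] over F_{54121639888123} is alternating-bilinear: e_{67}(P',Q') = e_{67}(P,Q)^det(M).
det(M) mod 67 = 3; its inverse in (Z/67)^* is 45 (check: 3*45 mod 67 = 1).
n = 67 = (1000011)_2 (7 bits, wt 3); accumulate f_{67,P'}(Q'+S)/f_{67,P'}(S) along the 6-step ladder.
e_{67}(P',Q') = 41832929039888 + 196678521394*t.
e_{67}(P,Q) = (41832929039888 + 196678521394*t)^{45} = 25983557953654 + 45680159545806*t.

25983557953654 + 45680159545806*t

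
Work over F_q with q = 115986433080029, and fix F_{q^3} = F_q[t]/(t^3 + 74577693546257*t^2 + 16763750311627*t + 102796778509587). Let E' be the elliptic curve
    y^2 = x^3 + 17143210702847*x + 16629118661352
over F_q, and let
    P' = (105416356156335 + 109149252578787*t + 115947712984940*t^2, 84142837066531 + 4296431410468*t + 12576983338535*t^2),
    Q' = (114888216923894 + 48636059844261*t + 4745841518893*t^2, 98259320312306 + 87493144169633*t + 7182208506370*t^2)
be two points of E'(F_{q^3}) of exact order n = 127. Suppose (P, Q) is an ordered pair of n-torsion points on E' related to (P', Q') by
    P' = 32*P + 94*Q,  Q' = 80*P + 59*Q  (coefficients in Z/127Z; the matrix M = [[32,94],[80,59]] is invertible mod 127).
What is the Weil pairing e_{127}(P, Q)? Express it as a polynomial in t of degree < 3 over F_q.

Alternating bilinearity on E[127] (values in mu_{127} in F_{115986433080029^3}) gives e(P',Q') = e(P,Q)^det(M).
det(M) mod 127 = 83; its inverse in (Z/127)^* is 101 (check: 83*101 mod 127 = 1).
Run Miller on y^2=x^3+17143210702847*x+16629118661352 over F_{115986433080029}: ladder 1111111 (7 bits); e = f_P(D_Q)/f_Q(D_P).
The quotient is 94211436653268 + 83043934668709*t + 18330677387253*t^2.
e_{127}(P,Q) = (94211436653268 + 83043934668709*t + 18330677387253*t^2)^{101} = 1735683498091 + 33466678674906*t + 27838815312718*t^2.

1735683498091 + 33466678674906*t + 27838815312718*t^2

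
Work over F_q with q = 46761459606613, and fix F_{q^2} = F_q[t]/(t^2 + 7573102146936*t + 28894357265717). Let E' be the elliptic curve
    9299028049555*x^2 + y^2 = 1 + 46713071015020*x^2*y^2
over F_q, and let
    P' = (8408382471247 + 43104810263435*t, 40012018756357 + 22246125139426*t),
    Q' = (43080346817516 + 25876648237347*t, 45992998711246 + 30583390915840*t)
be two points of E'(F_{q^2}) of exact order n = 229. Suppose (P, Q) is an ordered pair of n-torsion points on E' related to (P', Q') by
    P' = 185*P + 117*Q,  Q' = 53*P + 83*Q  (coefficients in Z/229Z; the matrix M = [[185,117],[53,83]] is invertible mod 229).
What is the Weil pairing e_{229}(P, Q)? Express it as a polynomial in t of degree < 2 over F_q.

e_{229} is bilinear + alternating on E[229], so e_{229}(185*P + 117*Q, 53*P + 83*Q) = e_{229}(P,Q)^(185*83-117*53).
det M = 185*83 - 117*53 = 9154 = 223 (mod 229); 223^{-1} = 38 (mod 229).
Edwards a_E,d_E -> Montgomery A=5424091061884,B=38067226200865 -> Weierstrass 44265798483541,36297355797971 via alpha=17128926445198,beta=2336854160287.
n = 229 = (11100101)_2 (8 bits, wt 5); accumulate f_{229,P'}(Q'+S)/f_{229,P'}(S) along the 7-step ladder.
f_P(D_Q)/f_Q(D_P) = 23438649857972 + 38834196200700*t.
(23438649857972 + 38834196200700*t)^{38} mod (46761459606613,f) = 33948250355654 + 17800367031582*t.

33948250355654 + 17800367031582*t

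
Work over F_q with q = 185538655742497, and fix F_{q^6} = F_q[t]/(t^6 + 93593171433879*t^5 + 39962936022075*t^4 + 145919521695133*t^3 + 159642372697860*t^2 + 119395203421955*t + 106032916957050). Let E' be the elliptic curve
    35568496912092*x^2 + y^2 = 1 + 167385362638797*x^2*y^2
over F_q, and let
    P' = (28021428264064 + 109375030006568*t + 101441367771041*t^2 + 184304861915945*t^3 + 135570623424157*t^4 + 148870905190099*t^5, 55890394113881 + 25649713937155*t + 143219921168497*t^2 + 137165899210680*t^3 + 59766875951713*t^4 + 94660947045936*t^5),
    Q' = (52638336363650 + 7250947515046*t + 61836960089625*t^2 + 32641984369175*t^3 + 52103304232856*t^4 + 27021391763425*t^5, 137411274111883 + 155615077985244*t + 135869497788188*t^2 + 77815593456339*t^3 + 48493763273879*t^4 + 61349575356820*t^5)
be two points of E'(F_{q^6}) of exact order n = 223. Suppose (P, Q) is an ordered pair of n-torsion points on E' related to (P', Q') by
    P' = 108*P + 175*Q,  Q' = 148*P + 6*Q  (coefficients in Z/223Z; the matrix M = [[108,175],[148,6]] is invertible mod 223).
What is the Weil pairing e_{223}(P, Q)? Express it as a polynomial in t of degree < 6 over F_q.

Since e_{223}(P,P)=e_{223}(Q,Q)=1 and e_{223}(Q,P)=e_{223}(P,Q)^{-1}, expanding e_{223}(108*P + 175*Q,148*P + 6*Q) leaves e(P,Q)^det(M).
So e_{223}(P,Q) = e_{223}(P',Q')^{122}, since 170*122 = 1 mod 223.
Edwards a_E,d_E -> Montgomery A=92067313961206,B=162492366215736 -> Weierstrass 0,36990655628197 via alpha=126594971129730,beta=13430447503948.
Miller loop for e_{223} over F_{185538655742497^6}: bits of 223 = 11011111; 7 double steps + 6 add steps, l/v at each.
So e_{223}(P',Q') = 157130600454032 + 129882982581862*t + 46459570310560*t^2 + 155333627940659*t^3 + 85596218247328*t^4 + 147070803175523*t^5.
Raise to 122: e(P,Q) = 82002169642510 + 162399093663255*t + 109405228852042*t^2 + 96037489976496*t^3 + 15903209836715*t^4 + 158851092558036*t^5 in mu_{223}.

82002169642510 + 162399093663255*t + 109405228852042*t^2 + 96037489976496*t^3 + 15903209836715*t^4 + 158851092558036*t^5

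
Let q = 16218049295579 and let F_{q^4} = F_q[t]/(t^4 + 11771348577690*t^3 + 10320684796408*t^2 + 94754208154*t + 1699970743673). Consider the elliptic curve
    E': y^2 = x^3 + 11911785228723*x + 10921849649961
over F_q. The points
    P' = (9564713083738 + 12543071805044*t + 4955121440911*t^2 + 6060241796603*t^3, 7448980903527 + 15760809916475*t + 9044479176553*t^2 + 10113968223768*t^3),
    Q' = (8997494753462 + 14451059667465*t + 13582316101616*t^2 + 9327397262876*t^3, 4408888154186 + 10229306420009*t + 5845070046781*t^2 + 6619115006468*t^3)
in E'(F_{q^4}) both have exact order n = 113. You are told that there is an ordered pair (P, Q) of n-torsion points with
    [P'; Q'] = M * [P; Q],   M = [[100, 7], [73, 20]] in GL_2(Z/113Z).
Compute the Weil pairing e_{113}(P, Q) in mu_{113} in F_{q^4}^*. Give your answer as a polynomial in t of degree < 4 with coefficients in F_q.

Since e_{113}(P,P)=e_{113}(Q,Q)=1 and e_{113}(Q,P)=e_{113}(P,Q)^{-1}, expanding e_{113}(100*P + 7*Q,73*P + 20*Q) leaves e(P,Q)^det(M).
Inverting 20 mod 113: 17. Thus e_{113}(P,Q) = e(P',Q')^{17}.
Run Miller on y^2=x^3+11911785228723*x+10921849649961 over F_{16218049295579}: ladder 1110001 (7 bits); e = f_P(D_Q)/f_Q(D_P).
Result: e(P',Q') = 994278816561 + 667936067243*t + 11783870428860*t^2 + 15357715152856*t^3.
Thus e_{113}(P,Q) = 6156104982816 + 12840946934142*t + 5669793632932*t^2 + 12300428071809*t^3.

6156104982816 + 12840946934142*t + 5669793632932*t^2 + 12300428071809*t^3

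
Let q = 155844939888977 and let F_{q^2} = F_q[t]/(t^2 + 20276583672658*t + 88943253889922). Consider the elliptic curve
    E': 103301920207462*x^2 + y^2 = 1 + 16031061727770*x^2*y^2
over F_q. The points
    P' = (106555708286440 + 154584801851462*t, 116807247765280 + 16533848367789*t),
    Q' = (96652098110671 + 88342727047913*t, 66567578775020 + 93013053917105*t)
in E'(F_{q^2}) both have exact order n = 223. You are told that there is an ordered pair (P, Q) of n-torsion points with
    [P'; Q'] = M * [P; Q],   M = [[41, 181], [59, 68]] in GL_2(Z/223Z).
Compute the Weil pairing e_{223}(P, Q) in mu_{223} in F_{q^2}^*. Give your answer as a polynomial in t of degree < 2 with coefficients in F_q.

108187584749646 + 137501592086446*t

The 223-Weil pairing on E[223] over F_{155844939888977} is alternating-bilinear: e_{223}(P',Q') = e_{223}(P,Q)^det(M).
Inverting 137 mod 223: 70. Thus e_{223}(P,Q) = e(P',Q')^{70}.
Edwards->Montgomery: u=(1+y)/(1-y), v=u/x -> 58150128763488v^2=u^3+70780025523432u^2+u; then x_W=21817714619923u+123785456915190: y^2=x^3+97523122972317*x+19839489163849.
Double-and-add over 11011111: 8-1 doublings, 7-1 additions; each step l_{T,T}/v_{2T} or l_{T,P'}/v at Q'+S for random S.
Result: e(P',Q') = 104375131287265 + 95312850801661*t.
Thus e_{223}(P,Q) = 108187584749646 + 137501592086446*t.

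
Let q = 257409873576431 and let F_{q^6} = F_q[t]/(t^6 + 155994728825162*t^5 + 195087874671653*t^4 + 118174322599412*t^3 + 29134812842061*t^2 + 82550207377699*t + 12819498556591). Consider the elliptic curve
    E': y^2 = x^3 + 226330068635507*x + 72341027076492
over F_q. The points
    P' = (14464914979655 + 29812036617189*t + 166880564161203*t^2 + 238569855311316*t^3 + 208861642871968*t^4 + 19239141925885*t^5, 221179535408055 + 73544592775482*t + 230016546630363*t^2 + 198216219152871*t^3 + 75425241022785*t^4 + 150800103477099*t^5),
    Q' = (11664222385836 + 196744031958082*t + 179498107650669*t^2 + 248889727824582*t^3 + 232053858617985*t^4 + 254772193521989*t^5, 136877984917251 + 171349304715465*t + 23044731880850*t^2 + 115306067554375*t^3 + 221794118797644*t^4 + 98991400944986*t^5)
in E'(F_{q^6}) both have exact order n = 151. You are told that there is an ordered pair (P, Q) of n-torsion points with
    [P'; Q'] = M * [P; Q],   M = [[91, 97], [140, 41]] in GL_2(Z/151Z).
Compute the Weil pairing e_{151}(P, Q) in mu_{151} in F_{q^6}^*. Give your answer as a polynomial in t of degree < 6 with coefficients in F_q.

The 151-Weil pairing on E[151] over F_{257409873576431} is alternating-bilinear: e_{151}(P',Q') = e_{151}(P,Q)^det(M).
91*41 - 97*140 = -9849; reduced mod 151: det = 117, inverse 111.
n = 151 = (10010111)_2 (8 bits, wt 5); accumulate f_{151,P'}(Q'+S)/f_{151,P'}(S) along the 7-step ladder.
So e_{151}(P',Q') = 36734396239876 + 41230005769126*t + 50898515970958*t^2 + 8447732097443*t^3 + 240775595366715*t^4 + 156013725360594*t^5.
Thus e_{151}(P,Q) = 234422286117716 + 222266785484496*t + 80107565945505*t^2 + 110578360486755*t^3 + 50615387006703*t^4 + 96010219336047*t^5.

234422286117716 + 222266785484496*t + 80107565945505*t^2 + 110578360486755*t^3 + 50615387006703*t^4 + 96010219336047*t^5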